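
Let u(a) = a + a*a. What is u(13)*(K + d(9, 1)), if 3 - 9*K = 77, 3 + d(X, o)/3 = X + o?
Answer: 20930/9 ≈ 2325.6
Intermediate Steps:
d(X, o) = -9 + 3*X + 3*o (d(X, o) = -9 + 3*(X + o) = -9 + (3*X + 3*o) = -9 + 3*X + 3*o)
K = -74/9 (K = ⅓ - ⅑*77 = ⅓ - 77/9 = -74/9 ≈ -8.2222)
u(a) = a + a²
u(13)*(K + d(9, 1)) = (13*(1 + 13))*(-74/9 + (-9 + 3*9 + 3*1)) = (13*14)*(-74/9 + (-9 + 27 + 3)) = 182*(-74/9 + 21) = 182*(115/9) = 20930/9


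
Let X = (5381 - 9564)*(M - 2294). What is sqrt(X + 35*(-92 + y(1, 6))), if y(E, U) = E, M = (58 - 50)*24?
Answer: 3*sqrt(976609) ≈ 2964.7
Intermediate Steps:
M = 192 (M = 8*24 = 192)
X = 8792666 (X = (5381 - 9564)*(192 - 2294) = -4183*(-2102) = 8792666)
sqrt(X + 35*(-92 + y(1, 6))) = sqrt(8792666 + 35*(-92 + 1)) = sqrt(8792666 + 35*(-91)) = sqrt(8792666 - 3185) = sqrt(8789481) = 3*sqrt(976609)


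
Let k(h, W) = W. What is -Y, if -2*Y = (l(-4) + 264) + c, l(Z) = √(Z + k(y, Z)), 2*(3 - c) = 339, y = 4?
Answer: 195/4 + I*√2 ≈ 48.75 + 1.4142*I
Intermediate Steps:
c = -333/2 (c = 3 - ½*339 = 3 - 339/2 = -333/2 ≈ -166.50)
l(Z) = √2*√Z (l(Z) = √(Z + Z) = √(2*Z) = √2*√Z)
Y = -195/4 - I*√2 (Y = -((√2*√(-4) + 264) - 333/2)/2 = -((√2*(2*I) + 264) - 333/2)/2 = -((2*I*√2 + 264) - 333/2)/2 = -((264 + 2*I*√2) - 333/2)/2 = -(195/2 + 2*I*√2)/2 = -195/4 - I*√2 ≈ -48.75 - 1.4142*I)
-Y = -(-195/4 - I*√2) = 195/4 + I*√2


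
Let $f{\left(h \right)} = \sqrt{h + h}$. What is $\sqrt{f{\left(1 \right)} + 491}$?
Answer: $\sqrt{491 + \sqrt{2}} \approx 22.19$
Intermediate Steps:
$f{\left(h \right)} = \sqrt{2} \sqrt{h}$ ($f{\left(h \right)} = \sqrt{2 h} = \sqrt{2} \sqrt{h}$)
$\sqrt{f{\left(1 \right)} + 491} = \sqrt{\sqrt{2} \sqrt{1} + 491} = \sqrt{\sqrt{2} \cdot 1 + 491} = \sqrt{\sqrt{2} + 491} = \sqrt{491 + \sqrt{2}}$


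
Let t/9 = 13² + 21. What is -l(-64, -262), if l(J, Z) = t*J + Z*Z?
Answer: 40796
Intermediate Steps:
t = 1710 (t = 9*(13² + 21) = 9*(169 + 21) = 9*190 = 1710)
l(J, Z) = Z² + 1710*J (l(J, Z) = 1710*J + Z*Z = 1710*J + Z² = Z² + 1710*J)
-l(-64, -262) = -((-262)² + 1710*(-64)) = -(68644 - 109440) = -1*(-40796) = 40796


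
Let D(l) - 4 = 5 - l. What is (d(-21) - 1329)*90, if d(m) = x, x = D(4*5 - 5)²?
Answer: -116370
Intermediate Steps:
D(l) = 9 - l (D(l) = 4 + (5 - l) = 9 - l)
x = 36 (x = (9 - (4*5 - 5))² = (9 - (20 - 5))² = (9 - 1*15)² = (9 - 15)² = (-6)² = 36)
d(m) = 36
(d(-21) - 1329)*90 = (36 - 1329)*90 = -1293*90 = -116370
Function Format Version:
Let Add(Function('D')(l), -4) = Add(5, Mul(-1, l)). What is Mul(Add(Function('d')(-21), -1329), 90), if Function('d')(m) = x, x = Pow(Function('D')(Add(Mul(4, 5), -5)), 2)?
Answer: -116370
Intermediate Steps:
Function('D')(l) = Add(9, Mul(-1, l)) (Function('D')(l) = Add(4, Add(5, Mul(-1, l))) = Add(9, Mul(-1, l)))
x = 36 (x = Pow(Add(9, Mul(-1, Add(Mul(4, 5), -5))), 2) = Pow(Add(9, Mul(-1, Add(20, -5))), 2) = Pow(Add(9, Mul(-1, 15)), 2) = Pow(Add(9, -15), 2) = Pow(-6, 2) = 36)
Function('d')(m) = 36
Mul(Add(Function('d')(-21), -1329), 90) = Mul(Add(36, -1329), 90) = Mul(-1293, 90) = -116370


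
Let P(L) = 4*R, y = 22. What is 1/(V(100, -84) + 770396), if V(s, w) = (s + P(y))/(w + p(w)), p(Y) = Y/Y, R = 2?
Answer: 83/63942760 ≈ 1.2980e-6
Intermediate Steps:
p(Y) = 1
P(L) = 8 (P(L) = 4*2 = 8)
V(s, w) = (8 + s)/(1 + w) (V(s, w) = (s + 8)/(w + 1) = (8 + s)/(1 + w))
1/(V(100, -84) + 770396) = 1/((8 + 100)/(1 - 84) + 770396) = 1/(108/(-83) + 770396) = 1/(-1/83*108 + 770396) = 1/(-108/83 + 770396) = 1/(63942760/83) = 83/63942760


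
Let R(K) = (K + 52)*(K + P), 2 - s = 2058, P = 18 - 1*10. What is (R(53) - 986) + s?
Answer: 3363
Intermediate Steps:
P = 8 (P = 18 - 10 = 8)
s = -2056 (s = 2 - 1*2058 = 2 - 2058 = -2056)
R(K) = (8 + K)*(52 + K) (R(K) = (K + 52)*(K + 8) = (52 + K)*(8 + K) = (8 + K)*(52 + K))
(R(53) - 986) + s = ((416 + 53² + 60*53) - 986) - 2056 = ((416 + 2809 + 3180) - 986) - 2056 = (6405 - 986) - 2056 = 5419 - 2056 = 3363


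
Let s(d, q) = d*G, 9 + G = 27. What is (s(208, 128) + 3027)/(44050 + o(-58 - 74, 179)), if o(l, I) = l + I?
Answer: 2257/14699 ≈ 0.15355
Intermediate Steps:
G = 18 (G = -9 + 27 = 18)
s(d, q) = 18*d (s(d, q) = d*18 = 18*d)
o(l, I) = I + l
(s(208, 128) + 3027)/(44050 + o(-58 - 74, 179)) = (18*208 + 3027)/(44050 + (179 + (-58 - 74))) = (3744 + 3027)/(44050 + (179 - 132)) = 6771/(44050 + 47) = 6771/44097 = 6771*(1/44097) = 2257/14699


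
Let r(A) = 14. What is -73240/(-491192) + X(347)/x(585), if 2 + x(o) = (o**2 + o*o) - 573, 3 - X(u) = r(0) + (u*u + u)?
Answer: -1154097408/41989241125 ≈ -0.027486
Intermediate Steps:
X(u) = -11 - u - u**2 (X(u) = 3 - (14 + (u*u + u)) = 3 - (14 + (u**2 + u)) = 3 - (14 + (u + u**2)) = 3 - (14 + u + u**2) = 3 + (-14 - u - u**2) = -11 - u - u**2)
x(o) = -575 + 2*o**2 (x(o) = -2 + ((o**2 + o*o) - 573) = -2 + ((o**2 + o**2) - 573) = -2 + (2*o**2 - 573) = -2 + (-573 + 2*o**2) = -575 + 2*o**2)
-73240/(-491192) + X(347)/x(585) = -73240/(-491192) + (-11 - 1*347 - 1*347**2)/(-575 + 2*585**2) = -73240*(-1/491192) + (-11 - 347 - 1*120409)/(-575 + 2*342225) = 9155/61399 + (-11 - 347 - 120409)/(-575 + 684450) = 9155/61399 - 120767/683875 = -1154097408/41989241125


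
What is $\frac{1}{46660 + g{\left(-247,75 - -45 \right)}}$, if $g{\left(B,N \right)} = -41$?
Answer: $\frac{1}{46619} \approx 2.145 \cdot 10^{-5}$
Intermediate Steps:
$\frac{1}{46660 + g{\left(-247,75 - -45 \right)}} = \frac{1}{46660 - 41} = \frac{1}{46619}$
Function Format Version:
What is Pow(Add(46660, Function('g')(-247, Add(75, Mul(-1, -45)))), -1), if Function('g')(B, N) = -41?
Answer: Rational(1, 46619) ≈ 2.1450e-5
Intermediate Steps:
Pow(Add(46660, Function('g')(-247, Add(75, Mul(-1, -45)))), -1) = Pow(Add(46660, -41), -1) = Pow(46619, -1) = Rational(1, 46619)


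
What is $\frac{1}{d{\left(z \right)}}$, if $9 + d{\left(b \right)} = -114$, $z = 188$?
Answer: $- \frac{1}{123} \approx -0.0081301$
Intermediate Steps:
$d{\left(b \right)} = -123$ ($d{\left(b \right)} = -9 - 114 = -123$)
$\frac{1}{d{\left(z \right)}} = \frac{1}{-123} = - \frac{1}{123}$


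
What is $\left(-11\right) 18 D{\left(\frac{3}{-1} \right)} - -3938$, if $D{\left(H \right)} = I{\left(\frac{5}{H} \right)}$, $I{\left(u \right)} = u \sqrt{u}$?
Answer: $3938 + 110 i \sqrt{15} \approx 3938.0 + 426.03 i$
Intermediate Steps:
$I{\left(u \right)} = u^{\frac{3}{2}}$
$D{\left(H \right)} = 5 \sqrt{5} \left(\frac{1}{H}\right)^{\frac{3}{2}}$ ($D{\left(H \right)} = \left(\frac{5}{H}\right)^{\frac{3}{2}} = 5 \sqrt{5} \left(\frac{1}{H}\right)^{\frac{3}{2}}$)
$\left(-11\right) 18 D{\left(\frac{3}{-1} \right)} - -3938 = \left(-11\right) 18 \cdot 5 \sqrt{5} \left(\frac{1}{3 \frac{1}{-1}}\right)^{\frac{3}{2}} - -3938 = - 198 \cdot 5 \sqrt{5} \left(\frac{1}{3 \left(-1\right)}\right)^{\frac{3}{2}} + 3938 = - 198 \cdot 5 \sqrt{5} \left(\frac{1}{-3}\right)^{\frac{3}{2}} + 3938 = - 198 \cdot 5 \sqrt{5} \left(- \frac{1}{3}\right)^{\frac{3}{2}} + 3938 = - 198 \cdot 5 \sqrt{5} \left(- \frac{i \sqrt{3}}{9}\right) + 3938 = - 198 \left(- \frac{5 i \sqrt{15}}{9}\right) + 3938 = 110 i \sqrt{15} + 3938 = 3938 + 110 i \sqrt{15}$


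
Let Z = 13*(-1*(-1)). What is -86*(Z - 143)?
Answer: 11180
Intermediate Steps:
Z = 13 (Z = 13*1 = 13)
-86*(Z - 143) = -86*(13 - 143) = -86*(-130) = 11180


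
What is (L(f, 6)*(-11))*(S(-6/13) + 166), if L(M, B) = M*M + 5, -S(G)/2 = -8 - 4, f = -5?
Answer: -62700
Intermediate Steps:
S(G) = 24 (S(G) = -2*(-8 - 4) = -2*(-12) = 24)
L(M, B) = 5 + M² (L(M, B) = M² + 5 = 5 + M²)
(L(f, 6)*(-11))*(S(-6/13) + 166) = ((5 + (-5)²)*(-11))*(24 + 166) = ((5 + 25)*(-11))*190 = (30*(-11))*190 = -330*190 = -62700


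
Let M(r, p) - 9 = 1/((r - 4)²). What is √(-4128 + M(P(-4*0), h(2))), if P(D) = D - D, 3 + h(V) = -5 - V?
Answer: I*√65903/4 ≈ 64.179*I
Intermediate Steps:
h(V) = -8 - V (h(V) = -3 + (-5 - V) = -8 - V)
P(D) = 0
M(r, p) = 9 + (-4 + r)⁻² (M(r, p) = 9 + 1/((r - 4)²) = 9 + 1/((-4 + r)²) = 9 + (-4 + r)⁻²)
√(-4128 + M(P(-4*0), h(2))) = √(-4128 + (9 + (-4 + 0)⁻²)) = √(-4128 + (9 + (-4)⁻²)) = √(-4128 + (9 + 1/16)) = √(-4128 + 145/16) = √(-65903/16) = I*√65903/4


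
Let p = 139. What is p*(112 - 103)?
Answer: 1251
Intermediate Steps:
p*(112 - 103) = 139*(112 - 103) = 139*9 = 1251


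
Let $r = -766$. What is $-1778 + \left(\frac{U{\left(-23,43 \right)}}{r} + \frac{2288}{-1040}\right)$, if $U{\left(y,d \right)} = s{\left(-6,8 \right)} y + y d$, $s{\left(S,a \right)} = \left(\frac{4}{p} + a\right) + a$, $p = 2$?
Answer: $- \frac{6811151}{3830} \approx -1778.4$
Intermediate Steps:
$s{\left(S,a \right)} = 2 + 2 a$ ($s{\left(S,a \right)} = \left(\frac{4}{2} + a\right) + a = \left(4 \cdot \frac{1}{2} + a\right) + a = \left(2 + a\right) + a = 2 + 2 a$)
$U{\left(y,d \right)} = 18 y + d y$ ($U{\left(y,d \right)} = \left(2 + 2 \cdot 8\right) y + y d = \left(2 + 16\right) y + d y = 18 y + d y$)
$-1778 + \left(\frac{U{\left(-23,43 \right)}}{r} + \frac{2288}{-1040}\right) = -1778 + \left(\frac{\left(-23\right) \left(18 + 43\right)}{-766} + \frac{2288}{-1040}\right) = -1778 + \left(\left(-23\right) 61 \left(- \frac{1}{766}\right) + 2288 \left(- \frac{1}{1040}\right)\right) = -1778 - \frac{1411}{3830} = - \frac{6811151}{3830}$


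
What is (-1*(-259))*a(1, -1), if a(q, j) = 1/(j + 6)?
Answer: 259/5 ≈ 51.800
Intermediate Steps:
a(q, j) = 1/(6 + j)
(-1*(-259))*a(1, -1) = (-1*(-259))/(6 - 1) = 259/5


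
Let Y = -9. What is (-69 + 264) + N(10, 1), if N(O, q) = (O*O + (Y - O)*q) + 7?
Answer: 283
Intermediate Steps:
N(O, q) = 7 + O² + q*(-9 - O) (N(O, q) = (O*O + (-9 - O)*q) + 7 = (O² + q*(-9 - O)) + 7 = 7 + O² + q*(-9 - O))
(-69 + 264) + N(10, 1) = (-69 + 264) + (7 + 10² - 9*1 - 1*10*1) = 195 + (7 + 100 - 9 - 10) = 195 + 88 = 283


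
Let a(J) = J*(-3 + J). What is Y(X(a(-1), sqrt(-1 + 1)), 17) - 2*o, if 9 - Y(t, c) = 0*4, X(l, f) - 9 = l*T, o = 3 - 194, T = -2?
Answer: 391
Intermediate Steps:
o = -191
X(l, f) = 9 - 2*l (X(l, f) = 9 + l*(-2) = 9 - 2*l)
Y(t, c) = 9 (Y(t, c) = 9 - 0*4 = 9 - 1*0 = 9 + 0 = 9)
Y(X(a(-1), sqrt(-1 + 1)), 17) - 2*o = 9 - 2*(-191) = 9 + 382 = 391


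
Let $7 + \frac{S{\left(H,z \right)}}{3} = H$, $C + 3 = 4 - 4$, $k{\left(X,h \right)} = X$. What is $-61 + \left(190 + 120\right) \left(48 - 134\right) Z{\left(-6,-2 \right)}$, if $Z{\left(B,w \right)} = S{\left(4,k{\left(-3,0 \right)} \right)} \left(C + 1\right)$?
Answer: $-479941$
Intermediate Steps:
$C = -3$ ($C = -3 + \left(4 - 4\right) = -3 + 0 = -3$)
$S{\left(H,z \right)} = -21 + 3 H$
$Z{\left(B,w \right)} = 18$ ($Z{\left(B,w \right)} = \left(-21 + 3 \cdot 4\right) \left(-3 + 1\right) = \left(-21 + 12\right) \left(-2\right) = \left(-9\right) \left(-2\right) = 18$)
$-61 + \left(190 + 120\right) \left(48 - 134\right) Z{\left(-6,-2 \right)} = -61 + \left(190 + 120\right) \left(48 - 134\right) 18 = -61 + 310 \left(-86\right) 18 = -61 - 479880 = -479941$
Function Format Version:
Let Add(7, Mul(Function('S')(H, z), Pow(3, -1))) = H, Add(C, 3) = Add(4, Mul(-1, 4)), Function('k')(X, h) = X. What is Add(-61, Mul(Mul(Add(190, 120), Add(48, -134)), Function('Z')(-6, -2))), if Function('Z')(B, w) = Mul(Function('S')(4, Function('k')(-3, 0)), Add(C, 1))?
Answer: -479941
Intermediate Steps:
C = -3 (C = Add(-3, Add(4, Mul(-1, 4))) = Add(-3, Add(4, -4)) = Add(-3, 0) = -3)
Function('S')(H, z) = Add(-21, Mul(3, H))
Function('Z')(B, w) = 18 (Function('Z')(B, w) = Mul(Add(-21, Mul(3, 4)), Add(-3, 1)) = Mul(Add(-21, 12), -2) = Mul(-9, -2) = 18)
Add(-61, Mul(Mul(Add(190, 120), Add(48, -134)), Function('Z')(-6, -2))) = Add(-61, Mul(Mul(Add(190, 120), Add(48, -134)), 18)) = Add(-61, Mul(Mul(310, -86), 18)) = Add(-61, Mul(-26660, 18)) = Add(-61, -479880) = -479941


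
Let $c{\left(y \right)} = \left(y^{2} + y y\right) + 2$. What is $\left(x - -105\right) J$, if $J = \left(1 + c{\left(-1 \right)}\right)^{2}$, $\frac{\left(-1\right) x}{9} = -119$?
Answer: $29400$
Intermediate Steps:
$c{\left(y \right)} = 2 + 2 y^{2}$ ($c{\left(y \right)} = \left(y^{2} + y^{2}\right) + 2 = 2 y^{2} + 2 = 2 + 2 y^{2}$)
$x = 1071$ ($x = \left(-9\right) \left(-119\right) = 1071$)
$J = 25$ ($J = \left(1 + \left(2 + 2 \left(-1\right)^{2}\right)\right)^{2} = \left(1 + \left(2 + 2 \cdot 1\right)\right)^{2} = \left(1 + \left(2 + 2\right)\right)^{2} = \left(1 + 4\right)^{2} = 5^{2} = 25$)
$\left(x - -105\right) J = \left(1071 - -105\right) 25 = \left(1071 + 105\right) 25 = 1176 \cdot 25 = 29400$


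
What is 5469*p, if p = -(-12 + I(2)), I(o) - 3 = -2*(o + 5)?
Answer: 125787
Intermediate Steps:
I(o) = -7 - 2*o (I(o) = 3 - 2*(o + 5) = 3 - 2*(5 + o) = 3 + (-10 - 2*o) = -7 - 2*o)
p = 23 (p = -(-12 + (-7 - 2*2)) = -(-12 + (-7 - 4)) = -(-12 - 11) = -1*(-23) = 23)
5469*p = 5469*23 = 125787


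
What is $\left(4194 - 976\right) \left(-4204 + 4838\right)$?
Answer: $2040212$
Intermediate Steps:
$\left(4194 - 976\right) \left(-4204 + 4838\right) = \left(4194 - 976\right) 634 = 3218 \cdot 634 = 2040212$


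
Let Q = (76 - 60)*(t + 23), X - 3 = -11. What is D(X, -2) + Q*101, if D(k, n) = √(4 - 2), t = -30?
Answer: -11312 + √2 ≈ -11311.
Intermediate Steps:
X = -8 (X = 3 - 11 = -8)
D(k, n) = √2
Q = -112 (Q = (76 - 60)*(-30 + 23) = 16*(-7) = -112)
D(X, -2) + Q*101 = √2 - 112*101 = √2 - 11312 = -11312 + √2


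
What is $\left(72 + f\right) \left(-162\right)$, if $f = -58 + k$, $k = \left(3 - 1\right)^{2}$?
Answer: $-2916$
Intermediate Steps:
$k = 4$ ($k = 2^{2} = 4$)
$f = -54$ ($f = -58 + 4 = -54$)
$\left(72 + f\right) \left(-162\right) = \left(72 - 54\right) \left(-162\right) = 18 \left(-162\right) = -2916$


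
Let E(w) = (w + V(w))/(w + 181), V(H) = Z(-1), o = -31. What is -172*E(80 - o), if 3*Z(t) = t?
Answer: -14276/219 ≈ -65.187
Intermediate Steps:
Z(t) = t/3
V(H) = -1/3 (V(H) = (1/3)*(-1) = -1/3)
E(w) = (-1/3 + w)/(181 + w) (E(w) = (w - 1/3)/(w + 181) = (-1/3 + w)/(181 + w))
-172*E(80 - o) = -172*(-1/3 + (80 - 1*(-31)))/(181 + (80 - 1*(-31))) = -172*(-1/3 + (80 + 31))/(181 + (80 + 31)) = -172*(-1/3 + 111)/(181 + 111) = -172*332/(292*3) = -43*332/(73*3) = -172*83/219 = -14276/219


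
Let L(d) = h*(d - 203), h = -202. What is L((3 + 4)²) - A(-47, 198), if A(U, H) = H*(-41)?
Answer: 39226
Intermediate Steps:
A(U, H) = -41*H
L(d) = 41006 - 202*d (L(d) = -202*(d - 203) = -202*(-203 + d) = 41006 - 202*d)
L((3 + 4)²) - A(-47, 198) = (41006 - 202*(3 + 4)²) - (-41)*198 = (41006 - 202*7²) - 1*(-8118) = (41006 - 202*49) + 8118 = (41006 - 9898) + 8118 = 31108 + 8118 = 39226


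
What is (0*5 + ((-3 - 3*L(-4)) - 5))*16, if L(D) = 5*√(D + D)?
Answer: -128 - 480*I*√2 ≈ -128.0 - 678.82*I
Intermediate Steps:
L(D) = 5*√2*√D (L(D) = 5*√(2*D) = 5*(√2*√D) = 5*√2*√D)
(0*5 + ((-3 - 3*L(-4)) - 5))*16 = (0*5 + ((-3 - 15*√2*√(-4)) - 5))*16 = (0 + ((-3 - 15*√2*2*I) - 5))*16 = (0 + ((-3 - 30*I*√2) - 5))*16 = (0 + (-8 - 30*I*√2))*16 = (-8 - 30*I*√2)*16 = -128 - 480*I*√2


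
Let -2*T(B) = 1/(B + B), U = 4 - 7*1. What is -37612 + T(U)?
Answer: -451343/12 ≈ -37612.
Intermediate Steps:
U = -3 (U = 4 - 7 = -3)
T(B) = -1/(4*B) (T(B) = -1/(2*(B + B)) = -1/(2*B)/2 = -1/(4*B))
-37612 + T(U) = -37612 - ¼/(-3) = -37612 - ¼*(-⅓) = -37612 + 1/12 = -451343/12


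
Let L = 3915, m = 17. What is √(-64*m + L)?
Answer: √2827 ≈ 53.170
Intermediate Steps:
√(-64*m + L) = √(-64*17 + 3915) = √(-1088 + 3915) = √2827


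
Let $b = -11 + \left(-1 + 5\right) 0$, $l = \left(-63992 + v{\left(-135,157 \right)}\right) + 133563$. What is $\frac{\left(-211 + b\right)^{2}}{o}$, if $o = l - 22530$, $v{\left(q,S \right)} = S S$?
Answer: $\frac{24642}{35845} \approx 0.68746$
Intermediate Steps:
$v{\left(q,S \right)} = S^{2}$
$l = 94220$ ($l = \left(-63992 + 157^{2}\right) + 133563 = \left(-63992 + 24649\right) + 133563 = -39343 + 133563 = 94220$)
$b = -11$ ($b = -11 + 4 \cdot 0 = -11 + 0 = -11$)
$o = 71690$ ($o = 94220 - 22530 = 71690$)
$\frac{\left(-211 + b\right)^{2}}{o} = \frac{\left(-211 - 11\right)^{2}}{71690} = \left(-222\right)^{2} \cdot \frac{1}{71690} = 49284 \cdot \frac{1}{71690} = \frac{24642}{35845}$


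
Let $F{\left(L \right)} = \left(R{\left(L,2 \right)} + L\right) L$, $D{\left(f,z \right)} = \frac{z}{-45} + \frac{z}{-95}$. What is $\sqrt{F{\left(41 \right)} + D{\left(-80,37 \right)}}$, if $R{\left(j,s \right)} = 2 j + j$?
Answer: $\frac{44 \sqrt{282055}}{285} \approx 81.993$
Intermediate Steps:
$D{\left(f,z \right)} = - \frac{28 z}{855}$ ($D{\left(f,z \right)} = z \left(- \frac{1}{45}\right) + z \left(- \frac{1}{95}\right) = - \frac{z}{45} - \frac{z}{95} = - \frac{28 z}{855}$)
$R{\left(j,s \right)} = 3 j$
$F{\left(L \right)} = 4 L^{2}$ ($F{\left(L \right)} = \left(3 L + L\right) L = 4 L L = 4 L^{2}$)
$\sqrt{F{\left(41 \right)} + D{\left(-80,37 \right)}} = \sqrt{4 \cdot 41^{2} - \frac{1036}{855}} = \sqrt{4 \cdot 1681 - \frac{1036}{855}} = \sqrt{6724 - \frac{1036}{855}} = \sqrt{\frac{5747984}{855}} = \frac{44 \sqrt{282055}}{285}$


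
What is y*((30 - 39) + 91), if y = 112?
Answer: 9184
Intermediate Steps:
y*((30 - 39) + 91) = 112*((30 - 39) + 91) = 112*(-9 + 91) = 112*82 = 9184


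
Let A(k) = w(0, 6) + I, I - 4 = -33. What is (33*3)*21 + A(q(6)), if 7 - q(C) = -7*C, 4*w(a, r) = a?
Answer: 2050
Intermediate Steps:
I = -29 (I = 4 - 33 = -29)
w(a, r) = a/4
q(C) = 7 + 7*C (q(C) = 7 - (-7)*C = 7 + 7*C)
A(k) = -29 (A(k) = (1/4)*0 - 29 = 0 - 29 = -29)
(33*3)*21 + A(q(6)) = (33*3)*21 - 29 = 99*21 - 29 = 2079 - 29 = 2050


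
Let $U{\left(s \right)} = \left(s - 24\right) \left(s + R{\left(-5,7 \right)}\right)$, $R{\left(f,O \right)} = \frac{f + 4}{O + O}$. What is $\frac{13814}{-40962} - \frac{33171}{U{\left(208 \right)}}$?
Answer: $- \frac{6605404241}{5485057572} \approx -1.2043$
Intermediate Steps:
$R{\left(f,O \right)} = \frac{4 + f}{2 O}$
$U{\left(s \right)} = \left(-24 + s\right) \left(- \frac{1}{14} + s\right)$ ($U{\left(s \right)} = \left(s - 24\right) \left(s + \frac{4 - 5}{2 \cdot 7}\right) = \left(-24 + s\right) \left(s + \frac{1}{2} \cdot \frac{1}{7} \left(-1\right)\right) = \left(-24 + s\right) \left(s - \frac{1}{14}\right) = \left(-24 + s\right) \left(- \frac{1}{14} + s\right)$)
$\frac{13814}{-40962} - \frac{33171}{U{\left(208 \right)}} = \frac{13814}{-40962} - \frac{33171}{\frac{12}{7} + 208^{2} - \frac{35048}{7}} = 13814 \left(- \frac{1}{40962}\right) - \frac{33171}{\frac{12}{7} + 43264 - \frac{35048}{7}} = - \frac{6907}{20481} - \frac{33171}{\frac{267812}{7}} = - \frac{6907}{20481} - \frac{232197}{267812} = - \frac{6605404241}{5485057572}$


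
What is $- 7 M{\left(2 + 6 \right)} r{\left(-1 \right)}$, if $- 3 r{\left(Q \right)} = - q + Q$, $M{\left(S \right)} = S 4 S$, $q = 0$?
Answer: $- \frac{1792}{3} \approx -597.33$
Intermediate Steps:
$M{\left(S \right)} = 4 S^{2}$ ($M{\left(S \right)} = 4 S S = 4 S^{2}$)
$r{\left(Q \right)} = - \frac{Q}{3}$ ($r{\left(Q \right)} = - \frac{\left(-1\right) 0 + Q}{3} = - \frac{0 + Q}{3} = - \frac{Q}{3}$)
$- 7 M{\left(2 + 6 \right)} r{\left(-1 \right)} = - 7 \cdot 4 \left(2 + 6\right)^{2} \left(\left(- \frac{1}{3}\right) \left(-1\right)\right) = - 7 \cdot 4 \cdot 8^{2} \cdot \frac{1}{3} = - 7 \cdot 4 \cdot 64 \cdot \frac{1}{3} = \left(-7\right) 256 \cdot \frac{1}{3} = \left(-1792\right) \frac{1}{3} = - \frac{1792}{3}$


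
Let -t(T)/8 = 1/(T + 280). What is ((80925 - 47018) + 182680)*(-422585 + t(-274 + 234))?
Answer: -2745792738437/30 ≈ -9.1526e+10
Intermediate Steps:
t(T) = -8/(280 + T) (t(T) = -8/(T + 280) = -8/(280 + T))
((80925 - 47018) + 182680)*(-422585 + t(-274 + 234)) = ((80925 - 47018) + 182680)*(-422585 - 8/(280 + (-274 + 234))) = (33907 + 182680)*(-422585 - 8/(280 - 40)) = 216587*(-422585 - 8/240) = 216587*(-422585 - 8*1/240) = 216587*(-422585 - 1/30) = 216587*(-12677551/30) = -2745792738437/30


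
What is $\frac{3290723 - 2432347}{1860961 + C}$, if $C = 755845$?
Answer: $\frac{429188}{1308403} \approx 0.32802$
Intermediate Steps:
$\frac{3290723 - 2432347}{1860961 + C} = \frac{3290723 - 2432347}{1860961 + 755845} = \frac{858376}{2616806} = 858376 \cdot \frac{1}{2616806} = \frac{429188}{1308403}$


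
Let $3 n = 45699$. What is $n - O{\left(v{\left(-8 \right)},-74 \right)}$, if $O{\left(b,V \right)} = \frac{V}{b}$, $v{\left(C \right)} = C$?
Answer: $\frac{60895}{4} \approx 15224.0$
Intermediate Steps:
$n = 15233$ ($n = \frac{1}{3} \cdot 45699 = 15233$)
$n - O{\left(v{\left(-8 \right)},-74 \right)} = 15233 - - \frac{74}{-8} = 15233 - \left(-74\right) \left(- \frac{1}{8}\right) = 15233 - \frac{37}{4} = \frac{60895}{4}$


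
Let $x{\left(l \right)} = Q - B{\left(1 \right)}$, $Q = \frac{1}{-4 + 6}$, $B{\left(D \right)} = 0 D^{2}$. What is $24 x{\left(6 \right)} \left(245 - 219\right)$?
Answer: $312$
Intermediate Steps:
$B{\left(D \right)} = 0$
$Q = \frac{1}{2} \approx 0.5$
$x{\left(l \right)} = \frac{1}{2}$ ($x{\left(l \right)} = \frac{1}{2} - 0 = \frac{1}{2} + 0 = \frac{1}{2}$)
$24 x{\left(6 \right)} \left(245 - 219\right) = 24 \cdot \frac{1}{2} \left(245 - 219\right) = 12 \cdot 26 = 312$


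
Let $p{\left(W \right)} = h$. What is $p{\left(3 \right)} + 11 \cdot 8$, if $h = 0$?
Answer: $88$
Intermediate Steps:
$p{\left(W \right)} = 0$
$p{\left(3 \right)} + 11 \cdot 8 = 0 + 11 \cdot 8 = 0 + 88 = 88$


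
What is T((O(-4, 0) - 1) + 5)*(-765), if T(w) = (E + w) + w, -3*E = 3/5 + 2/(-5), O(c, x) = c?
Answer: 51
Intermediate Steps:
E = -1/15 (E = -(3/5 + 2/(-5))/3 = -(3*(⅕) + 2*(-⅕))/3 = -(⅗ - ⅖)/3 = -⅓*⅕ = -1/15 ≈ -0.066667)
T(w) = -1/15 + 2*w (T(w) = (-1/15 + w) + w = -1/15 + 2*w)
T((O(-4, 0) - 1) + 5)*(-765) = (-1/15 + 2*((-4 - 1) + 5))*(-765) = (-1/15 + 2*(-5 + 5))*(-765) = (-1/15 + 2*0)*(-765) = (-1/15 + 0)*(-765) = -1/15*(-765) = 51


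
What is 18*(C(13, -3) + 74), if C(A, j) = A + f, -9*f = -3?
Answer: 1572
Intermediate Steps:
f = 1/3 (f = -1/9*(-3) = 1/3 ≈ 0.33333)
C(A, j) = 1/3 + A (C(A, j) = A + 1/3 = 1/3 + A)
18*(C(13, -3) + 74) = 18*((1/3 + 13) + 74) = 18*(40/3 + 74) = 18*(262/3) = 1572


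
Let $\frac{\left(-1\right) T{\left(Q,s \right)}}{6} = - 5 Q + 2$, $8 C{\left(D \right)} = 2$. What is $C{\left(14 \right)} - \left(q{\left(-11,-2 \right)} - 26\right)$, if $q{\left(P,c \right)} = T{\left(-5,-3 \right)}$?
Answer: $\frac{753}{4} \approx 188.25$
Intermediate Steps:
$C{\left(D \right)} = \frac{1}{4}$ ($C{\left(D \right)} = \frac{1}{8} \cdot 2 = \frac{1}{4}$)
$T{\left(Q,s \right)} = -12 + 30 Q$ ($T{\left(Q,s \right)} = - 6 \left(- 5 Q + 2\right) = - 6 \left(2 - 5 Q\right) = -12 + 30 Q$)
$q{\left(P,c \right)} = -162$ ($q{\left(P,c \right)} = -12 + 30 \left(-5\right) = -12 - 150 = -162$)
$C{\left(14 \right)} - \left(q{\left(-11,-2 \right)} - 26\right) = \frac{1}{4} - \left(-162 - 26\right) = \frac{1}{4} - -188 = \frac{1}{4} + 188 = \frac{753}{4}$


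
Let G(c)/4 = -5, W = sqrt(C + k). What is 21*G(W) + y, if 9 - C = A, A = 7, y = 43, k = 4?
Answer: -377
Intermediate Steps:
C = 2 (C = 9 - 1*7 = 9 - 7 = 2)
W = sqrt(6) (W = sqrt(2 + 4) = sqrt(6) ≈ 2.4495)
G(c) = -20 (G(c) = 4*(-5) = -20)
21*G(W) + y = 21*(-20) + 43 = -420 + 43 = -377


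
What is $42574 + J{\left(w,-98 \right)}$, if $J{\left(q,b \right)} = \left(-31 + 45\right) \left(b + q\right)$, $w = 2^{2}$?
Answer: $41258$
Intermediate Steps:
$w = 4$
$J{\left(q,b \right)} = 14 b + 14 q$ ($J{\left(q,b \right)} = 14 \left(b + q\right) = 14 b + 14 q$)
$42574 + J{\left(w,-98 \right)} = 42574 + \left(14 \left(-98\right) + 14 \cdot 4\right) = 42574 + \left(-1372 + 56\right) = 42574 - 1316 = 41258$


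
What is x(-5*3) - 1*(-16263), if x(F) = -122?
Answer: 16141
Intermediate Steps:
x(-5*3) - 1*(-16263) = -122 - 1*(-16263) = -122 + 16263 = 16141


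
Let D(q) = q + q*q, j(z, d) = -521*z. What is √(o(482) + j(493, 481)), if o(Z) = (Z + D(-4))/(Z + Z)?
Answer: I*√59672997318/482 ≈ 506.81*I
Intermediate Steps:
D(q) = q + q²
o(Z) = (12 + Z)/(2*Z) (o(Z) = (Z - 4*(1 - 4))/(Z + Z) = (Z - 4*(-3))/((2*Z)) = (Z + 12)*(1/(2*Z)) = (12 + Z)*(1/(2*Z)) = (12 + Z)/(2*Z))
√(o(482) + j(493, 481)) = √((½)*(12 + 482)/482 - 521*493) = √((½)*(1/482)*494 - 256853) = √(247/482 - 256853) = √(-123802899/482) = I*√59672997318/482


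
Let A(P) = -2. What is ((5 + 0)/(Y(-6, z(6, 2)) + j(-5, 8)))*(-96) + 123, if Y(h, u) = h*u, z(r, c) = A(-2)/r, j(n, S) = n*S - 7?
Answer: 401/3 ≈ 133.67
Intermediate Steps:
j(n, S) = -7 + S*n (j(n, S) = S*n - 7 = -7 + S*n)
z(r, c) = -2/r
((5 + 0)/(Y(-6, z(6, 2)) + j(-5, 8)))*(-96) + 123 = ((5 + 0)/(-(-12)/6 + (-7 + 8*(-5))))*(-96) + 123 = (5/(-(-12)/6 + (-7 - 40)))*(-96) + 123 = (5/(-6*(-1/3) - 47))*(-96) + 123 = (5/(2 - 47))*(-96) + 123 = (5/(-45))*(-96) + 123 = (5*(-1/45))*(-96) + 123 = -1/9*(-96) + 123 = 32/3 + 123 = 401/3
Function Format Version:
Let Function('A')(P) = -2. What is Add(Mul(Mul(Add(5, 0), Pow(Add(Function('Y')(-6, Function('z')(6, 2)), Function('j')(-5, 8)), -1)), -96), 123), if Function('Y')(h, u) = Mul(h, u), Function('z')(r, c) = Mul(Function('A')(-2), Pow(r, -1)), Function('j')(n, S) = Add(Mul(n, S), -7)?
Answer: Rational(401, 3) ≈ 133.67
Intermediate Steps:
Function('j')(n, S) = Add(-7, Mul(S, n)) (Function('j')(n, S) = Add(Mul(S, n), -7) = Add(-7, Mul(S, n)))
Function('z')(r, c) = Mul(-2, Pow(r, -1))
Add(Mul(Mul(Add(5, 0), Pow(Add(Function('Y')(-6, Function('z')(6, 2)), Function('j')(-5, 8)), -1)), -96), 123) = Add(Mul(Mul(Add(5, 0), Pow(Add(Mul(-6, Mul(-2, Pow(6, -1))), Add(-7, Mul(8, -5))), -1)), -96), 123) = Add(Mul(Mul(5, Pow(Add(Mul(-6, Mul(-2, Rational(1, 6))), Add(-7, -40)), -1)), -96), 123) = Add(Mul(Mul(5, Pow(Add(Mul(-6, Rational(-1, 3)), -47), -1)), -96), 123) = Add(Mul(Mul(5, Pow(Add(2, -47), -1)), -96), 123) = Add(Mul(Mul(5, Pow(-45, -1)), -96), 123) = Add(Mul(Mul(5, Rational(-1, 45)), -96), 123) = Add(Mul(Rational(-1, 9), -96), 123) = Add(Rational(32, 3), 123) = Rational(401, 3)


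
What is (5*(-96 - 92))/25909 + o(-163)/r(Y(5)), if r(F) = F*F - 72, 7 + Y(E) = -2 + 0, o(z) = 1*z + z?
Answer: -8454794/233181 ≈ -36.258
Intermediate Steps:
o(z) = 2*z (o(z) = z + z = 2*z)
Y(E) = -9 (Y(E) = -7 + (-2 + 0) = -7 - 2 = -9)
r(F) = -72 + F**2 (r(F) = F**2 - 72 = -72 + F**2)
(5*(-96 - 92))/25909 + o(-163)/r(Y(5)) = (5*(-96 - 92))/25909 + (2*(-163))/(-72 + (-9)**2) = (5*(-188))*(1/25909) - 326/(-72 + 81) = -940*1/25909 - 326/9 = -940/25909 - 326*1/9 = -940/25909 - 326/9 = -8454794/233181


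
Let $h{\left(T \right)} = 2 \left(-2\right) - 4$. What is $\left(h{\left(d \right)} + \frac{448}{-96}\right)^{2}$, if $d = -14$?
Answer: $\frac{1444}{9} \approx 160.44$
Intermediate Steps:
$h{\left(T \right)} = -8$ ($h{\left(T \right)} = -4 - 4 = -8$)
$\left(h{\left(d \right)} + \frac{448}{-96}\right)^{2} = \left(-8 + \frac{448}{-96}\right)^{2} = \left(-8 + 448 \left(- \frac{1}{96}\right)\right)^{2} = \left(-8 - \frac{14}{3}\right)^{2} = \left(- \frac{38}{3}\right)^{2} = \frac{1444}{9}$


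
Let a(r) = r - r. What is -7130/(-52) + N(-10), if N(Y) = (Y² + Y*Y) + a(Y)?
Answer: 8765/26 ≈ 337.12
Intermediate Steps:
a(r) = 0
N(Y) = 2*Y² (N(Y) = (Y² + Y*Y) + 0 = (Y² + Y²) + 0 = 2*Y² + 0 = 2*Y²)
-7130/(-52) + N(-10) = -7130/(-52) + 2*(-10)² = -7130*(-1)/52 + 2*100 = -155*(-23/26) + 200 = 3565/26 + 200 = 8765/26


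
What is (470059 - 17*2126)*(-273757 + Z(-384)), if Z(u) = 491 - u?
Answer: -118408138794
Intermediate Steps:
(470059 - 17*2126)*(-273757 + Z(-384)) = (470059 - 17*2126)*(-273757 + (491 - 1*(-384))) = (470059 - 36142)*(-273757 + (491 + 384)) = 433917*(-273757 + 875) = 433917*(-272882) = -118408138794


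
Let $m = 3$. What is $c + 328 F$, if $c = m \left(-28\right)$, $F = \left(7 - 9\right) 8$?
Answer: $-5332$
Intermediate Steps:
$F = -16$ ($F = \left(-2\right) 8 = -16$)
$c = -84$ ($c = 3 \left(-28\right) = -84$)
$c + 328 F = -84 + 328 \left(-16\right) = -84 - 5248 = -5332$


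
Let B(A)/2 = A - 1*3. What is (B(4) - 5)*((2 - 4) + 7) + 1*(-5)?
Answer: -20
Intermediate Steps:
B(A) = -6 + 2*A (B(A) = 2*(A - 1*3) = 2*(A - 3) = 2*(-3 + A) = -6 + 2*A)
(B(4) - 5)*((2 - 4) + 7) + 1*(-5) = ((-6 + 2*4) - 5)*((2 - 4) + 7) + 1*(-5) = ((-6 + 8) - 5)*(-2 + 7) - 5 = (2 - 5)*5 - 5 = -3*5 - 5 = -15 - 5 = -20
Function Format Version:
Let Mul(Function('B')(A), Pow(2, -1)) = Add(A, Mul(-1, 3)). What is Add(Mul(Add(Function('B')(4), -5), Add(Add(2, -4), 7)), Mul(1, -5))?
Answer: -20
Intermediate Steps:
Function('B')(A) = Add(-6, Mul(2, A)) (Function('B')(A) = Mul(2, Add(A, Mul(-1, 3))) = Mul(2, Add(A, -3)) = Mul(2, Add(-3, A)) = Add(-6, Mul(2, A)))
Add(Mul(Add(Function('B')(4), -5), Add(Add(2, -4), 7)), Mul(1, -5)) = Add(Mul(Add(Add(-6, Mul(2, 4)), -5), Add(Add(2, -4), 7)), Mul(1, -5)) = Add(Mul(Add(Add(-6, 8), -5), Add(-2, 7)), -5) = Add(Mul(Add(2, -5), 5), -5) = Add(Mul(-3, 5), -5) = Add(-15, -5) = -20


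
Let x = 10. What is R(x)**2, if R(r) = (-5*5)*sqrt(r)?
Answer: 6250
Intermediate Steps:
R(r) = -25*sqrt(r)
R(x)**2 = (-25*sqrt(10))**2 = 6250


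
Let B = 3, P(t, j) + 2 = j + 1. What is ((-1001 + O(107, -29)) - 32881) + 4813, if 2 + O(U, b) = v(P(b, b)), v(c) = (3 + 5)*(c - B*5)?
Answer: -29431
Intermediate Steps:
P(t, j) = -1 + j (P(t, j) = -2 + (j + 1) = -2 + (1 + j) = -1 + j)
v(c) = -120 + 8*c (v(c) = (3 + 5)*(c - 1*3*5) = 8*(c - 3*5) = 8*(c - 15) = 8*(-15 + c) = -120 + 8*c)
O(U, b) = -130 + 8*b (O(U, b) = -2 + (-120 + 8*(-1 + b)) = -2 + (-120 + (-8 + 8*b)) = -2 + (-128 + 8*b) = -130 + 8*b)
((-1001 + O(107, -29)) - 32881) + 4813 = ((-1001 + (-130 + 8*(-29))) - 32881) + 4813 = ((-1001 + (-130 - 232)) - 32881) + 4813 = ((-1001 - 362) - 32881) + 4813 = (-1363 - 32881) + 4813 = -34244 + 4813 = -29431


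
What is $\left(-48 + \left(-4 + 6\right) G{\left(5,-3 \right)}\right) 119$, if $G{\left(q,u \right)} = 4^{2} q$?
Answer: $13328$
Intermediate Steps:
$G{\left(q,u \right)} = 16 q$
$\left(-48 + \left(-4 + 6\right) G{\left(5,-3 \right)}\right) 119 = \left(-48 + \left(-4 + 6\right) 16 \cdot 5\right) 119 = \left(-48 + 2 \cdot 80\right) 119 = \left(-48 + 160\right) 119 = 112 \cdot 119 = 13328$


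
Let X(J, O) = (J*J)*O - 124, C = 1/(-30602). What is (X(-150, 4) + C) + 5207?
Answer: 2909729965/30602 ≈ 95083.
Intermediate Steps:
C = -1/30602 ≈ -3.2678e-5
X(J, O) = -124 + O*J² (X(J, O) = J²*O - 124 = O*J² - 124 = -124 + O*J²)
(X(-150, 4) + C) + 5207 = ((-124 + 4*(-150)²) - 1/30602) + 5207 = ((-124 + 4*22500) - 1/30602) + 5207 = ((-124 + 90000) - 1/30602) + 5207 = (89876 - 1/30602) + 5207 = 2750385351/30602 + 5207 = 2909729965/30602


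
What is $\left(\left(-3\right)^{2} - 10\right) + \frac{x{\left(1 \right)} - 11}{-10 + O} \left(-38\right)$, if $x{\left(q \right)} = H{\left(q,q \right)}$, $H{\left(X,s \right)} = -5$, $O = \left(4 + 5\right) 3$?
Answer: $\frac{591}{17} \approx 34.765$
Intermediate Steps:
$O = 27$ ($O = 9 \cdot 3 = 27$)
$x{\left(q \right)} = -5$
$\left(\left(-3\right)^{2} - 10\right) + \frac{x{\left(1 \right)} - 11}{-10 + O} \left(-38\right) = \left(\left(-3\right)^{2} - 10\right) + \frac{-5 - 11}{-10 + 27} \left(-38\right) = \left(9 - 10\right) + \frac{-5 - 11}{17} \left(-38\right) = -1 + \left(-5 - 11\right) \frac{1}{17} \left(-38\right) = -1 + \left(-16\right) \frac{1}{17} \left(-38\right) = -1 - - \frac{608}{17} = -1 + \frac{608}{17} = \frac{591}{17}$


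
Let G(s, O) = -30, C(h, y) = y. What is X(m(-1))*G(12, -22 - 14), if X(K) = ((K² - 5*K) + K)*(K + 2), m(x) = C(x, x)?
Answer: -150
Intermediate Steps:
m(x) = x
X(K) = (2 + K)*(K² - 4*K) (X(K) = (K² - 4*K)*(2 + K) = (2 + K)*(K² - 4*K))
X(m(-1))*G(12, -22 - 14) = -(-8 + (-1)² - 2*(-1))*(-30) = -(-8 + 1 + 2)*(-30) = -1*(-5)*(-30) = 5*(-30) = -150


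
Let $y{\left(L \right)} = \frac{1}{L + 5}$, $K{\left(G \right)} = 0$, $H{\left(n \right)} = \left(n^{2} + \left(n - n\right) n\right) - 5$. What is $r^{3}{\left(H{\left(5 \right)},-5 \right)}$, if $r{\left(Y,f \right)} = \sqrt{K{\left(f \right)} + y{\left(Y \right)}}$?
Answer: $\frac{1}{125} \approx 0.008$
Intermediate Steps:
$H{\left(n \right)} = -5 + n^{2}$ ($H{\left(n \right)} = \left(n^{2} + 0 n\right) - 5 = \left(n^{2} + 0\right) - 5 = n^{2} - 5 = -5 + n^{2}$)
$y{\left(L \right)} = \frac{1}{5 + L}$
$r{\left(Y,f \right)} = \sqrt{\frac{1}{5 + Y}}$ ($r{\left(Y,f \right)} = \sqrt{0 + \frac{1}{5 + Y}} = \sqrt{\frac{1}{5 + Y}}$)
$r^{3}{\left(H{\left(5 \right)},-5 \right)} = \left(\sqrt{\frac{1}{5 - \left(5 - 5^{2}\right)}}\right)^{3} = \left(\sqrt{\frac{1}{5 + \left(-5 + 25\right)}}\right)^{3} = \left(\sqrt{\frac{1}{5 + 20}}\right)^{3} = \left(\sqrt{\frac{1}{25}}\right)^{3} = \left(\frac{1}{5}\right)^{3} = \frac{1}{125}$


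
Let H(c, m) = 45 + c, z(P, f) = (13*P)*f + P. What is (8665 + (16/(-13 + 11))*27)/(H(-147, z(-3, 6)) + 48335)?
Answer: 8449/48233 ≈ 0.17517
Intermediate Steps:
z(P, f) = P + 13*P*f (z(P, f) = 13*P*f + P = P + 13*P*f)
(8665 + (16/(-13 + 11))*27)/(H(-147, z(-3, 6)) + 48335) = (8665 + (16/(-13 + 11))*27)/((45 - 147) + 48335) = (8665 + (16/(-2))*27)/(-102 + 48335) = (8665 - ½*16*27)/48233 = (8665 - 8*27)*(1/48233) = (8665 - 216)*(1/48233) = 8449*(1/48233) = 8449/48233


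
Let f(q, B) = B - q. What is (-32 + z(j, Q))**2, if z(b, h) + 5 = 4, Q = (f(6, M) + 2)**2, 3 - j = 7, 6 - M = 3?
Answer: 1089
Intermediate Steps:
M = 3 (M = 6 - 1*3 = 6 - 3 = 3)
j = -4 (j = 3 - 1*7 = 3 - 7 = -4)
Q = 1 (Q = ((3 - 1*6) + 2)**2 = ((3 - 6) + 2)**2 = (-3 + 2)**2 = (-1)**2 = 1)
z(b, h) = -1 (z(b, h) = -5 + 4 = -1)
(-32 + z(j, Q))**2 = (-32 - 1)**2 = (-33)**2 = 1089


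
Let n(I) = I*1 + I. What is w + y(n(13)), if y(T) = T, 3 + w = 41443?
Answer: 41466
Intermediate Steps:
n(I) = 2*I (n(I) = I + I = 2*I)
w = 41440 (w = -3 + 41443 = 41440)
w + y(n(13)) = 41440 + 2*13 = 41440 + 26 = 41466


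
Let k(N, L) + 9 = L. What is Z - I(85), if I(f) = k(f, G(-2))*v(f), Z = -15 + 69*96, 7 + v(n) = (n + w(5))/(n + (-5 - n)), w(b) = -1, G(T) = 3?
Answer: 32331/5 ≈ 6466.2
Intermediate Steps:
k(N, L) = -9 + L
v(n) = -34/5 - n/5 (v(n) = -7 + (n - 1)/(n + (-5 - n)) = -7 + (-1 + n)/(-5) = -7 + (-1 + n)*(-⅕) = -7 + (⅕ - n/5) = -34/5 - n/5)
Z = 6609 (Z = -15 + 6624 = 6609)
I(f) = 204/5 + 6*f/5 (I(f) = (-9 + 3)*(-34/5 - f/5) = -6*(-34/5 - f/5) = 204/5 + 6*f/5)
Z - I(85) = 6609 - (204/5 + (6/5)*85) = 6609 - (204/5 + 102) = 6609 - 1*714/5 = 6609 - 714/5 = 32331/5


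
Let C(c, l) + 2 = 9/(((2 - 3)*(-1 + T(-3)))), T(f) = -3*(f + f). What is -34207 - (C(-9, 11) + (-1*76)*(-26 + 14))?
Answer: -596980/17 ≈ -35117.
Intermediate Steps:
T(f) = -6*f
C(c, l) = -43/17 (C(c, l) = -2 + 9/(((2 - 3)*(-1 - 6*(-3)))) = -2 + 9/((-(-1 + 18))) = -2 + 9/((-1*17)) = -2 + 9/(-17) = -2 + 9*(-1/17) = -2 - 9/17 = -43/17)
-34207 - (C(-9, 11) + (-1*76)*(-26 + 14)) = -34207 - (-43/17 + (-1*76)*(-26 + 14)) = -34207 - (-43/17 - 76*(-12)) = -34207 - (-43/17 + 912) = -34207 - 1*15461/17 = -34207 - 15461/17 = -596980/17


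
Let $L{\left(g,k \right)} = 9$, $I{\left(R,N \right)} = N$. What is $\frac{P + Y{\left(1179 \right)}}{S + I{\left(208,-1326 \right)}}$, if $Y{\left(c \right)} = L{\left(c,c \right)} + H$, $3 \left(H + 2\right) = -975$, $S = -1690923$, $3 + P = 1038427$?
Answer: $- \frac{1038106}{1692249} \approx -0.61345$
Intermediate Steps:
$P = 1038424$ ($P = -3 + 1038427 = 1038424$)
$H = -327$ ($H = -2 + \frac{1}{3} \left(-975\right) = -2 - 325 = -327$)
$Y{\left(c \right)} = -318$ ($Y{\left(c \right)} = 9 - 327 = -318$)
$\frac{P + Y{\left(1179 \right)}}{S + I{\left(208,-1326 \right)}} = \frac{1038424 - 318}{-1690923 - 1326} = \frac{1038106}{-1692249} = 1038106 \left(- \frac{1}{1692249}\right) = - \frac{1038106}{1692249}$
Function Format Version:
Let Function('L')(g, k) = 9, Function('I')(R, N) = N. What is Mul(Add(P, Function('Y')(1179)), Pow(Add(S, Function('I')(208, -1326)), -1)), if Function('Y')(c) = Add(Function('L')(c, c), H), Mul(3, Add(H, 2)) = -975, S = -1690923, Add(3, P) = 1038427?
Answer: Rational(-1038106, 1692249) ≈ -0.61345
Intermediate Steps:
P = 1038424 (P = Add(-3, 1038427) = 1038424)
H = -327 (H = Add(-2, Mul(Rational(1, 3), -975)) = Add(-2, -325) = -327)
Function('Y')(c) = -318 (Function('Y')(c) = Add(9, -327) = -318)
Mul(Add(P, Function('Y')(1179)), Pow(Add(S, Function('I')(208, -1326)), -1)) = Mul(Add(1038424, -318), Pow(Add(-1690923, -1326), -1)) = Mul(1038106, Pow(-1692249, -1)) = Mul(1038106, Rational(-1, 1692249)) = Rational(-1038106, 1692249)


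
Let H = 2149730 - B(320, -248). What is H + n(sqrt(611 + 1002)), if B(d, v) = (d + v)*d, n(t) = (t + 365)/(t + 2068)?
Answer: 699355684369/328847 + 131*sqrt(1613)/328847 ≈ 2.1267e+6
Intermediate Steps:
n(t) = (365 + t)/(2068 + t)
B(d, v) = d*(d + v)
H = 2126690 (H = 2149730 - 320*(320 - 248) = 2149730 - 320*72 = 2149730 - 1*23040 = 2149730 - 23040 = 2126690)
H + n(sqrt(611 + 1002)) = 2126690 + (365 + sqrt(611 + 1002))/(2068 + sqrt(611 + 1002)) = 2126690 + (365 + sqrt(1613))/(2068 + sqrt(1613))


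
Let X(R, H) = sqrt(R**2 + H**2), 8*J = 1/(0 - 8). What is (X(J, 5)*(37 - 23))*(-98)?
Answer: -343*sqrt(102401)/16 ≈ -6860.0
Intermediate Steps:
J = -1/64 (J = 1/(8*(0 - 8)) = (1/8)/(-8) = (1/8)*(-1/8) = -1/64 ≈ -0.015625)
X(R, H) = sqrt(H**2 + R**2)
(X(J, 5)*(37 - 23))*(-98) = (sqrt(5**2 + (-1/64)**2)*(37 - 23))*(-98) = (sqrt(25 + 1/4096)*14)*(-98) = (sqrt(102401/4096)*14)*(-98) = ((sqrt(102401)/64)*14)*(-98) = (7*sqrt(102401)/32)*(-98) = -343*sqrt(102401)/16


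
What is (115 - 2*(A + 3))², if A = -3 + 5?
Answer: 11025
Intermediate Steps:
A = 2
(115 - 2*(A + 3))² = (115 - 2*(2 + 3))² = (115 - 2*5)² = (115 - 10)² = 105² = 11025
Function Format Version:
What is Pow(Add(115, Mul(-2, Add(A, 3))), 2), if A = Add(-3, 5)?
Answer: 11025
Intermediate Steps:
A = 2
Pow(Add(115, Mul(-2, Add(A, 3))), 2) = Pow(Add(115, Mul(-2, Add(2, 3))), 2) = Pow(Add(115, Mul(-2, 5)), 2) = Pow(Add(115, -10), 2) = Pow(105, 2) = 11025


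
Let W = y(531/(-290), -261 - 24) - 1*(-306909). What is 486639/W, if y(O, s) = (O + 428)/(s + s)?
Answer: 80441426700/50731934111 ≈ 1.5856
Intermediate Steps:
y(O, s) = (428 + O)/(2*s) (y(O, s) = (428 + O)/((2*s)) = (428 + O)*(1/(2*s)) = (428 + O)/(2*s))
W = 50731934111/165300 (W = (428 + 531/(-290))/(2*(-261 - 24)) - 1*(-306909) = (1/2)*(428 + 531*(-1/290))/(-285) + 306909 = (1/2)*(-1/285)*(428 - 531/290) + 306909 = (1/2)*(-1/285)*(123589/290) + 306909 = -123589/165300 + 306909 = 50731934111/165300 ≈ 3.0691e+5)
486639/W = 486639/(50731934111/165300) = 486639*(165300/50731934111) = 80441426700/50731934111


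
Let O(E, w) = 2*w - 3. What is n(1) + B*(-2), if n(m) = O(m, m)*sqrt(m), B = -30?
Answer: 59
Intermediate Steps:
O(E, w) = -3 + 2*w
n(m) = sqrt(m)*(-3 + 2*m) (n(m) = (-3 + 2*m)*sqrt(m) = sqrt(m)*(-3 + 2*m))
n(1) + B*(-2) = sqrt(1)*(-3 + 2*1) - 30*(-2) = 1*(-3 + 2) + 60 = 1*(-1) + 60 = -1 + 60 = 59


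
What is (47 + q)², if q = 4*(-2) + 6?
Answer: 2025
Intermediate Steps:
q = -2 (q = -8 + 6 = -2)
(47 + q)² = (47 - 2)² = 45² = 2025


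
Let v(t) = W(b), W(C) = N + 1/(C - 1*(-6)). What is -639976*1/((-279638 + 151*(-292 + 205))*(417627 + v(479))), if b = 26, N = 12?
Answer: 20479232/3912776555975 ≈ 5.2339e-6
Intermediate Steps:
W(C) = 12 + 1/(6 + C) (W(C) = 12 + 1/(C - 1*(-6)) = 12 + 1/(C + 6) = 12 + 1/(6 + C))
v(t) = 385/32 (v(t) = (73 + 12*26)/(6 + 26) = (73 + 312)/32 = (1/32)*385 = 385/32)
-639976*1/((-279638 + 151*(-292 + 205))*(417627 + v(479))) = -639976*1/((-279638 + 151*(-292 + 205))*(417627 + 385/32)) = -639976*32/(13364449*(-279638 + 151*(-87))) = -639976*32/(13364449*(-279638 - 13137)) = -639976/((-292775*13364449/32)) = -639976/(-3912776555975/32) = -639976*(-32/3912776555975) = 20479232/3912776555975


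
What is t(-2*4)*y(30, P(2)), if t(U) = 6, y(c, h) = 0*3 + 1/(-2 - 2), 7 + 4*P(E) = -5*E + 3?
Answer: -3/2 ≈ -1.5000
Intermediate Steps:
P(E) = -1 - 5*E/4 (P(E) = -7/4 + (-5*E + 3)/4 = -7/4 + (3 - 5*E)/4 = -7/4 + (¾ - 5*E/4) = -1 - 5*E/4)
y(c, h) = -¼ (y(c, h) = 0 + 1/(-4) = 0 - ¼ = -¼)
t(-2*4)*y(30, P(2)) = 6*(-¼) = -3/2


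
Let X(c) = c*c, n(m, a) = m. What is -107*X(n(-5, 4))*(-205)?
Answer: 548375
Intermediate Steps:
X(c) = c**2
-107*X(n(-5, 4))*(-205) = -107*(-5)**2*(-205) = -107*25*(-205) = -2675*(-205) = 548375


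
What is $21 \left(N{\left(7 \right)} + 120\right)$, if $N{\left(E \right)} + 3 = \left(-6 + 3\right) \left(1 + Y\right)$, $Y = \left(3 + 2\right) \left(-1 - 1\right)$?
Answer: $3024$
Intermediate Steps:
$Y = -10$ ($Y = 5 \left(-2\right) = -10$)
$N{\left(E \right)} = 24$ ($N{\left(E \right)} = -3 + \left(-6 + 3\right) \left(1 - 10\right) = -3 - -27 = -3 + 27 = 24$)
$21 \left(N{\left(7 \right)} + 120\right) = 21 \left(24 + 120\right) = 21 \cdot 144 = 3024$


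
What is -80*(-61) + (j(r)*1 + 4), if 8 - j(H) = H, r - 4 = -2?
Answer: 4890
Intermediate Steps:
r = 2 (r = 4 - 2 = 2)
j(H) = 8 - H
-80*(-61) + (j(r)*1 + 4) = -80*(-61) + ((8 - 1*2)*1 + 4) = 4880 + ((8 - 2)*1 + 4) = 4880 + (6*1 + 4) = 4880 + (6 + 4) = 4880 + 10 = 4890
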